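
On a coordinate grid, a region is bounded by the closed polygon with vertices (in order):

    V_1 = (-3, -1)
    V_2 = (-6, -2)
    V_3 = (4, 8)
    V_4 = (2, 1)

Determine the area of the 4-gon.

25.5

Apply the surveyor's formula: 2A = Σ (x_i·y_{i+1} − x_{i+1}·y_i), indices taken mod 4.
Σ = (0) + (-40) + (-12) + (1) = -51
Area = |Σ|/2 = 25.5.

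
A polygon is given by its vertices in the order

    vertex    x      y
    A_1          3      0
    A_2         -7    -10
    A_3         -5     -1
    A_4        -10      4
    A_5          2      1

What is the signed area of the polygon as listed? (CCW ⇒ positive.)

-62

A_1→A_2: (3)(-10) − (-7)(0) = -30
A_2→A_3: (-7)(-1) − (-5)(-10) = -43
A_3→A_4: (-5)(4) − (-10)(-1) = -30
A_4→A_5: (-10)(1) − (2)(4) = -18
A_5→A_1: (2)(0) − (3)(1) = -3
Σ = -124
Signed area = Σ/2 = -62 (negative ⇒ clockwise traversal).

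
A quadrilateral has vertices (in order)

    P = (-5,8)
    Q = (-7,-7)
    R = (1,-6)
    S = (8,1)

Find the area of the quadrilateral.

129

Apply the surveyor's formula: 2A = Σ (x_i·y_{i+1} − x_{i+1}·y_i), indices taken mod 4.
Cross-terms: 91, 49, 49, 69  ⇒  Σ = 258
Area = |Σ|/2 = 129.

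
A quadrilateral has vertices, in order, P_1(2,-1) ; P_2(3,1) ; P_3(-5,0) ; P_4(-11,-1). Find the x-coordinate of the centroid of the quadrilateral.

-13/6

Apply Gauss's area formula. First the cross-terms c_i = x_i·y_{i+1} − x_{i+1}·y_i:
  5, 5, 5, 13  ⇒  2A = 28, A = 14.
Then Σ (x_i + x_{i+1})·c_i = -182, so x̄ = -182 / (6·14) = -13/6.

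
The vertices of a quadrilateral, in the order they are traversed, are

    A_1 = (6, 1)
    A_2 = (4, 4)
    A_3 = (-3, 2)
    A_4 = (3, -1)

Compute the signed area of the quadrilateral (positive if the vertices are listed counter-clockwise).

23

Σ = (20) + (20) + (-3) + (9) = 46
Signed area = Σ/2 = 23 (positive ⇒ counter-clockwise traversal).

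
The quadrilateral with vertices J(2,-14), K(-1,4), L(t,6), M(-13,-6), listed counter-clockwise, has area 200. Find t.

Write out the shoelace sum; only the two edges meeting at L involve t:
2·Area = [((-1)·6 − t·4) + (t·(-6) − (-13)·6)] + 188
       = -10·t + 260 = 400
⇒ t = -14.

-14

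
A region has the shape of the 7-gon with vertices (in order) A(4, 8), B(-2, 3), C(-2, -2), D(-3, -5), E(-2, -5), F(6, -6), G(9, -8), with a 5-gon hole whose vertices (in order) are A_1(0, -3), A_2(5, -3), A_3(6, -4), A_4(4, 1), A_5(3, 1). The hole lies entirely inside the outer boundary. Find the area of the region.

86

Outer boundary:
Apply the shoelace formula: 2A = Σ (x_i·y_{i+1} − x_{i+1}·y_i), indices taken mod 7.
Σ = (28) + (10) + (4) + (5) + (42) + (6) + (104) = 199
Area = |Σ|/2 = 99.5.
Hole:
Cross-terms: 15, -2, 22, 1, -9  ⇒  Σ = 27
Area = |Σ|/2 = 13.5.
Net area = 99.5 − 13.5 = 86.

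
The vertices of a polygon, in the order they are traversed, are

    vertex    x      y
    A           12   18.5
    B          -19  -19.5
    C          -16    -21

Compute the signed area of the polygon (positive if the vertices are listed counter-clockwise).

Cross-terms: 117.5, 87, -44  ⇒  Σ = 160.5
Signed area = Σ/2 = 80.25 (positive ⇒ counter-clockwise traversal).

80.25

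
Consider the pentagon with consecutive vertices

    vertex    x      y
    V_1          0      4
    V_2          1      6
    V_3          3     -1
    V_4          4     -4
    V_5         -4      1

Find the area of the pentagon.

29.5

Σ = (-4) + (-19) + (-8) + (-12) + (-16) = -59
Area = |Σ|/2 = 29.5.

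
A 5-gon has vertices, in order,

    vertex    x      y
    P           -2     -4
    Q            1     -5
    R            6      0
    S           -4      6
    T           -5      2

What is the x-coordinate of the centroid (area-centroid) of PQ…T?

Apply the shoelace (surveyor's) formula. First the cross-terms c_i = x_i·y_{i+1} − x_{i+1}·y_i:
  14, 30, 36, 22, 24  ⇒  2A = 126, A = 63.
Then Σ (x_i + x_{i+1})·c_i = -98, so x̄ = -98 / (6·63) = -7/27.

-7/27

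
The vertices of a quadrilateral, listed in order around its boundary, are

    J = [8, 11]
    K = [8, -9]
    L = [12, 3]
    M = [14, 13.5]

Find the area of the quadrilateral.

Σ = (-160) + (132) + (120) + (46) = 138
Area = |Σ|/2 = 69.

69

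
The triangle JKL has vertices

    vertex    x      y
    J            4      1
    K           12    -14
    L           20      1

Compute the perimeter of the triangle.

50

|JK| = √((8)² + (-15)²) = √289 = 17
|KL| = √((8)² + (15)²) = √289 = 17
|LJ| = √((-16)² + (0)²) = √256 = 16
Perimeter = 17 + 17 + 16 = 50.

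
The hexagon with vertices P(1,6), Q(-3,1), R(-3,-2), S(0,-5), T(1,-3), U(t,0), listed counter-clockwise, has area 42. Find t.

The doubled signed area Σ (x_i y_{i+1} − x_{i+1} y_i) is linear in t.
With t=0 it equals 48; the coefficient of t is 9 (from the two edges through U).
So 9·t + 48 = 2·42 = 84 ⇒ t = 4.

4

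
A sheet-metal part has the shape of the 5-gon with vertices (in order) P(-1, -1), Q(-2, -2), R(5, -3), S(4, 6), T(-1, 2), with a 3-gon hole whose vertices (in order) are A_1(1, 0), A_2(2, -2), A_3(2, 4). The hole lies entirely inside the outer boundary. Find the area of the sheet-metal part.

34.5

Outer boundary:
Apply the shoelace (surveyor's) formula: 2A = Σ (x_i·y_{i+1} − x_{i+1}·y_i), indices taken mod 5.
Cross-terms: 0, 16, 42, 14, 3  ⇒  Σ = 75
Area = |Σ|/2 = 37.5.
Hole:
Apply the shoelace (surveyor's) formula: 2A = Σ (x_i·y_{i+1} − x_{i+1}·y_i), indices taken mod 3.
Σ = (-2) + (12) + (-4) = 6
Area = |Σ|/2 = 3.
Net area = 37.5 − 3 = 34.5.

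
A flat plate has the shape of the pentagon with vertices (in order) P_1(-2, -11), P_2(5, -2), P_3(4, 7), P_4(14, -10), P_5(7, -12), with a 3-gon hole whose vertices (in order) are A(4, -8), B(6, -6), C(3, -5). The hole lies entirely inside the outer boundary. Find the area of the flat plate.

Outer boundary:
Apply the surveyor's formula: 2A = Σ (x_i·y_{i+1} − x_{i+1}·y_i), indices taken mod 5.
Σ = (59) + (43) + (-138) + (-98) + (-101) = -235
Area = |Σ|/2 = 117.5.
Hole:
Apply Gauss's area formula: 2A = Σ (x_i·y_{i+1} − x_{i+1}·y_i), indices taken mod 3.
A→B: (4)(-6) − (6)(-8) = 24
B→C: (6)(-5) − (3)(-6) = -12
C→A: (3)(-8) − (4)(-5) = -4
Σ = 8
Area = |Σ|/2 = 4.
Net area = 117.5 − 4 = 113.5.

113.5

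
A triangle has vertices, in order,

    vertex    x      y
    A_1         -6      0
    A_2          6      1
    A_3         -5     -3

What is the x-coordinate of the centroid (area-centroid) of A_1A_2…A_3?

Apply the shoelace formula. First the cross-terms c_i = x_i·y_{i+1} − x_{i+1}·y_i:
  -6, -13, -18  ⇒  2A = -37, A = -18.5.
Then Σ (x_i + x_{i+1})·c_i = 185, so x̄ = 185 / (6·(-18.5)) = -5/3.

-5/3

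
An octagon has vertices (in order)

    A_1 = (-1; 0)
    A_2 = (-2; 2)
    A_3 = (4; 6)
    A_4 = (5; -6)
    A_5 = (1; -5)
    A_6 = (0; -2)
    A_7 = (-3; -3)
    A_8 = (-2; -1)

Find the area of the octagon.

Apply Gauss's area formula: 2A = Σ (x_i·y_{i+1} − x_{i+1}·y_i), indices taken mod 8.
A_1→A_2: (-1)(2) − (-2)(0) = -2
A_2→A_3: (-2)(6) − (4)(2) = -20
A_3→A_4: (4)(-6) − (5)(6) = -54
A_4→A_5: (5)(-5) − (1)(-6) = -19
A_5→A_6: (1)(-2) − (0)(-5) = -2
A_6→A_7: (0)(-3) − (-3)(-2) = -6
A_7→A_8: (-3)(-1) − (-2)(-3) = -3
A_8→A_1: (-2)(0) − (-1)(-1) = -1
Σ = -107
Area = |Σ|/2 = 53.5.

53.5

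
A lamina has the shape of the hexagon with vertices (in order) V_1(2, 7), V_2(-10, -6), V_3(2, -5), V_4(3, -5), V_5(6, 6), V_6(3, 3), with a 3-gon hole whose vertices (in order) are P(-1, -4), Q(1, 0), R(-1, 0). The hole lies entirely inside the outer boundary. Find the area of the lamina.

Outer boundary:
Apply Gauss's area formula: 2A = Σ (x_i·y_{i+1} − x_{i+1}·y_i), indices taken mod 6.
Σ = (58) + (62) + (5) + (48) + (0) + (15) = 188
Area = |Σ|/2 = 94.
Hole:
Apply the surveyor's formula: 2A = Σ (x_i·y_{i+1} − x_{i+1}·y_i), indices taken mod 3.
P→Q: (-1)(0) − (1)(-4) = 4
Q→R: (1)(0) − (-1)(0) = 0
R→P: (-1)(-4) − (-1)(0) = 4
Σ = 8
Area = |Σ|/2 = 4.
Net area = 94 − 4 = 90.

90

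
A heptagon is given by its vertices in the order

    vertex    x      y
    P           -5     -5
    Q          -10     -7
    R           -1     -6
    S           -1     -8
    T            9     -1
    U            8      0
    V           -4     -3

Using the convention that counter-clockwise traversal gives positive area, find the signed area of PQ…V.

51

Σ = (-15) + (53) + (2) + (73) + (8) + (-24) + (5) = 102
Signed area = Σ/2 = 51 (positive ⇒ counter-clockwise traversal).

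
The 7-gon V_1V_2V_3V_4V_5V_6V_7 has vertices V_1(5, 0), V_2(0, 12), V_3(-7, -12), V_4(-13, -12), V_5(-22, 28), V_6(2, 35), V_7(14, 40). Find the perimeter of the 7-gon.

|V_1V_2| = √((-5)² + (12)²) = √169 = 13
|V_2V_3| = √((-7)² + (-24)²) = √625 = 25
|V_3V_4| = √((-6)² + (0)²) = √36 = 6
|V_4V_5| = √((-9)² + (40)²) = √1681 = 41
|V_5V_6| = √((24)² + (7)²) = √625 = 25
|V_6V_7| = √((12)² + (5)²) = √169 = 13
|V_7V_1| = √((-9)² + (-40)²) = √1681 = 41
Perimeter = 13 + 25 + 6 + 41 + 25 + 13 + 41 = 164.

164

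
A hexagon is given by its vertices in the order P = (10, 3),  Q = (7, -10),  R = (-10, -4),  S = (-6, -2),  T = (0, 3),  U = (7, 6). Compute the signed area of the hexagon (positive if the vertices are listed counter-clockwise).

Apply the shoelace (surveyor's) formula: 2A = Σ (x_i·y_{i+1} − x_{i+1}·y_i), indices taken mod 6.
Cross-terms: -121, -128, -4, -18, -21, -39  ⇒  Σ = -331
Signed area = Σ/2 = -165.5 (negative ⇒ clockwise traversal).

-165.5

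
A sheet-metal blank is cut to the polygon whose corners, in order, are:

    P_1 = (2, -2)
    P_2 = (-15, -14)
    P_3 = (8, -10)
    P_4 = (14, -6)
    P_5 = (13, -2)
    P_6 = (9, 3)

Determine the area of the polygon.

Σ = (-58) + (262) + (92) + (50) + (57) + (-24) = 379
Area = |Σ|/2 = 189.5.

189.5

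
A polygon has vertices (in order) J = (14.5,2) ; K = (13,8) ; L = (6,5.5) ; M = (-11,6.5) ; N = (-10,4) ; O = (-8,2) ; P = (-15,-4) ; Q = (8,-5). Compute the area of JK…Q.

Apply the shoelace formula: 2A = Σ (x_i·y_{i+1} − x_{i+1}·y_i), indices taken mod 8.
J→K: (14.5)(8) − (13)(2) = 90
K→L: (13)(5.5) − (6)(8) = 23.5
L→M: (6)(6.5) − (-11)(5.5) = 99.5
M→N: (-11)(4) − (-10)(6.5) = 21
N→O: (-10)(2) − (-8)(4) = 12
O→P: (-8)(-4) − (-15)(2) = 62
P→Q: (-15)(-5) − (8)(-4) = 107
Q→J: (8)(2) − (14.5)(-5) = 88.5
Σ = 503.5
Area = |Σ|/2 = 251.75.

251.75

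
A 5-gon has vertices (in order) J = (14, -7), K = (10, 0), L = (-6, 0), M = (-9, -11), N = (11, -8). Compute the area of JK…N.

182

Apply Gauss's area formula: 2A = Σ (x_i·y_{i+1} − x_{i+1}·y_i), indices taken mod 5.
Cross-terms: 70, 0, 66, 193, 35  ⇒  Σ = 364
Area = |Σ|/2 = 182.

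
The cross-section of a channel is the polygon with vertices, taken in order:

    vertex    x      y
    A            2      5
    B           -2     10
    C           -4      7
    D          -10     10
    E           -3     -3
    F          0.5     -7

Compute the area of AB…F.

Apply the shoelace (surveyor's) formula: 2A = Σ (x_i·y_{i+1} − x_{i+1}·y_i), indices taken mod 6.
Σ = (30) + (26) + (30) + (60) + (22.5) + (16.5) = 185
Area = |Σ|/2 = 92.5.

92.5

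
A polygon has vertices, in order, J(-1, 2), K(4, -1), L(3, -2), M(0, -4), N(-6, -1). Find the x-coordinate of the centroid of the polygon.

-143/183

Apply the shoelace formula. First the cross-terms c_i = x_i·y_{i+1} − x_{i+1}·y_i:
  -7, -5, -12, -24, -13  ⇒  2A = -61, A = -30.5.
Then Σ (x_i + x_{i+1})·c_i = 143, so x̄ = 143 / (6·(-30.5)) = -143/183.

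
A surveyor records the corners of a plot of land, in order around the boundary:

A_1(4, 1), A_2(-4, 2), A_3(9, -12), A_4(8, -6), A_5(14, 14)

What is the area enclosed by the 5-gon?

119

Σ = (12) + (30) + (42) + (196) + (-42) = 238
Area = |Σ|/2 = 119.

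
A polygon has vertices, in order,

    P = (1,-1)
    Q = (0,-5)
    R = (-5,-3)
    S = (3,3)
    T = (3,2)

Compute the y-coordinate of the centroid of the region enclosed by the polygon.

Apply Gauss's area formula. First the cross-terms c_i = x_i·y_{i+1} − x_{i+1}·y_i:
  -5, -25, -6, -3, -5  ⇒  2A = -44, A = -22.
Then Σ (y_i + y_{i+1})·c_i = 210, so ȳ = 210 / (6·(-22)) = -35/22.

-35/22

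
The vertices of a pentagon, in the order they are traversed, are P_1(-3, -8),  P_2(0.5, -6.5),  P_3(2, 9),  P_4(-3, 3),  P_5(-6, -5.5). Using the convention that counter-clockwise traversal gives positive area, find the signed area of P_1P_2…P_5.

70

Apply the shoelace formula: 2A = Σ (x_i·y_{i+1} − x_{i+1}·y_i), indices taken mod 5.
Σ = (23.5) + (17.5) + (33) + (34.5) + (31.5) = 140
Signed area = Σ/2 = 70 (positive ⇒ counter-clockwise traversal).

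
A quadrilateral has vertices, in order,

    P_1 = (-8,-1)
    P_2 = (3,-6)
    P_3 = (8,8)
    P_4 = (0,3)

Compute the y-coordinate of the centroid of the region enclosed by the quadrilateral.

11/57

Apply the shoelace (surveyor's) formula. First the cross-terms c_i = x_i·y_{i+1} − x_{i+1}·y_i:
  51, 72, 24, 24  ⇒  2A = 171, A = 85.5.
Then Σ (y_i + y_{i+1})·c_i = 99, so ȳ = 99 / (6·85.5) = 11/57.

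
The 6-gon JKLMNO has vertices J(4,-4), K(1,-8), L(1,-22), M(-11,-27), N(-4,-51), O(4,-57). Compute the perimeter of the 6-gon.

|JK| = √((-3)² + (-4)²) = √25 = 5
|KL| = √((0)² + (-14)²) = √196 = 14
|LM| = √((-12)² + (-5)²) = √169 = 13
|MN| = √((7)² + (-24)²) = √625 = 25
|NO| = √((8)² + (-6)²) = √100 = 10
|OJ| = √((0)² + (53)²) = √2809 = 53
Perimeter = 5 + 14 + 13 + 25 + 10 + 53 = 120.

120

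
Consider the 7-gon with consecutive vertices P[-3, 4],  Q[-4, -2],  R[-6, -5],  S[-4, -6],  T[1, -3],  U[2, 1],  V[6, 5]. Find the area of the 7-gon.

57

Apply Gauss's area formula: 2A = Σ (x_i·y_{i+1} − x_{i+1}·y_i), indices taken mod 7.
Cross-terms: 22, 8, 16, 18, 7, 4, 39  ⇒  Σ = 114
Area = |Σ|/2 = 57.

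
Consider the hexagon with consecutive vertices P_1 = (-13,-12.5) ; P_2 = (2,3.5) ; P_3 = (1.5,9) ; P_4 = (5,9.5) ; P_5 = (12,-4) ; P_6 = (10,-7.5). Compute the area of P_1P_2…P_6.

Apply the shoelace (surveyor's) formula: 2A = Σ (x_i·y_{i+1} − x_{i+1}·y_i), indices taken mod 6.
P_1→P_2: (-13)(3.5) − (2)(-12.5) = -20.5
P_2→P_3: (2)(9) − (1.5)(3.5) = 12.75
P_3→P_4: (1.5)(9.5) − (5)(9) = -30.75
P_4→P_5: (5)(-4) − (12)(9.5) = -134
P_5→P_6: (12)(-7.5) − (10)(-4) = -50
P_6→P_1: (10)(-12.5) − (-13)(-7.5) = -222.5
Σ = -445
Area = |Σ|/2 = 222.5.

222.5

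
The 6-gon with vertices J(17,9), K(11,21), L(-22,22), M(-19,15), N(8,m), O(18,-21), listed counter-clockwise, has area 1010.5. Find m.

Write out the shoelace sum; only the two edges meeting at N involve m:
2·Area = [((-19)·m − 8·15) + (8·(-21) − 18·m)] + 1569
       = -37·m + 1281 = 2021
⇒ m = -20.

-20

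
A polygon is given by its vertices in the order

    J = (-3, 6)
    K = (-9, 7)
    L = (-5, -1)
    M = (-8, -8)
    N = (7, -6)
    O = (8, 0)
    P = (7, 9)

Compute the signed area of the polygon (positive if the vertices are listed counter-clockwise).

Cross-terms: 33, 44, 32, 104, 48, 72, 69  ⇒  Σ = 402
Signed area = Σ/2 = 201 (positive ⇒ counter-clockwise traversal).

201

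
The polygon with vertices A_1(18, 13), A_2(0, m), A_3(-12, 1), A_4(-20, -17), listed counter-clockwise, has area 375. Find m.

The doubled signed area Σ (x_i y_{i+1} − x_{i+1} y_i) is linear in m.
With m=0 it equals 270; the coefficient of m is 30 (from the two edges through A_2).
So 30·m + 270 = 2·375 = 750 ⇒ m = 16.

16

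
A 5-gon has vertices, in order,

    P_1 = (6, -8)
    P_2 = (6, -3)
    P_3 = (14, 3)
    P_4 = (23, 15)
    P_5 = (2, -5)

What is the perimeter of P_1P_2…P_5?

64

|P_1P_2| = √((0)² + (5)²) = √25 = 5
|P_2P_3| = √((8)² + (6)²) = √100 = 10
|P_3P_4| = √((9)² + (12)²) = √225 = 15
|P_4P_5| = √((-21)² + (-20)²) = √841 = 29
|P_5P_1| = √((4)² + (-3)²) = √25 = 5
Perimeter = 5 + 10 + 15 + 29 + 5 = 64.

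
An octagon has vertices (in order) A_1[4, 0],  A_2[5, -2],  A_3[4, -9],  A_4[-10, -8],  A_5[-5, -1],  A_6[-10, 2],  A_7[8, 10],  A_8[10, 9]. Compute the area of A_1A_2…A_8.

A_1→A_2: (4)(-2) − (5)(0) = -8
A_2→A_3: (5)(-9) − (4)(-2) = -37
A_3→A_4: (4)(-8) − (-10)(-9) = -122
A_4→A_5: (-10)(-1) − (-5)(-8) = -30
A_5→A_6: (-5)(2) − (-10)(-1) = -20
A_6→A_7: (-10)(10) − (8)(2) = -116
A_7→A_8: (8)(9) − (10)(10) = -28
A_8→A_1: (10)(0) − (4)(9) = -36
Σ = -397
Area = |Σ|/2 = 198.5.

198.5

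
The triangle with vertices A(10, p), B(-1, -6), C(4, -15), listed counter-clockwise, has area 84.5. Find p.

8

Write out the shoelace sum; only the two edges meeting at A involve p:
2·Area = [(4·p − 10·(-15)) + (10·(-6) − (-1)·p)] + 39
       = 5·p + 129 = 169
⇒ p = 8.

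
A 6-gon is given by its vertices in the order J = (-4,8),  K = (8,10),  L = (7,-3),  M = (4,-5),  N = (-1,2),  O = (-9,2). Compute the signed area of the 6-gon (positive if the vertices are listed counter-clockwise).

-133

J→K: (-4)(10) − (8)(8) = -104
K→L: (8)(-3) − (7)(10) = -94
L→M: (7)(-5) − (4)(-3) = -23
M→N: (4)(2) − (-1)(-5) = 3
N→O: (-1)(2) − (-9)(2) = 16
O→J: (-9)(8) − (-4)(2) = -64
Σ = -266
Signed area = Σ/2 = -133 (negative ⇒ clockwise traversal).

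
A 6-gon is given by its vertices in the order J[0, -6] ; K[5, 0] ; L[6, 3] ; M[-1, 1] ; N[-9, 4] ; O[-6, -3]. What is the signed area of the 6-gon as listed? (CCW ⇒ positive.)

Cross-terms: 30, 15, 9, 5, 51, 36  ⇒  Σ = 146
Signed area = Σ/2 = 73 (positive ⇒ counter-clockwise traversal).

73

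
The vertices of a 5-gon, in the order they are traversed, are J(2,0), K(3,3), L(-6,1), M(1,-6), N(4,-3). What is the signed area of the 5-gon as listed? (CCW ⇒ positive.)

44.5

Σ = (6) + (21) + (35) + (21) + (6) = 89
Signed area = Σ/2 = 44.5 (positive ⇒ counter-clockwise traversal).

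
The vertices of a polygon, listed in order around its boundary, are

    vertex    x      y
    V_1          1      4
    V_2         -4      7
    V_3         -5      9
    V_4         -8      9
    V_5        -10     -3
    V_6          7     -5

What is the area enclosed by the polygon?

Apply the shoelace (surveyor's) formula: 2A = Σ (x_i·y_{i+1} − x_{i+1}·y_i), indices taken mod 6.
Σ = (23) + (-1) + (27) + (114) + (71) + (33) = 267
Area = |Σ|/2 = 133.5.

133.5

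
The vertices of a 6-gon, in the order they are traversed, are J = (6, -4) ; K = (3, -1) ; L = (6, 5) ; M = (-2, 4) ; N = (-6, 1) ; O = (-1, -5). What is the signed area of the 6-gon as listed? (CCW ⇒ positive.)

74

Apply the shoelace formula: 2A = Σ (x_i·y_{i+1} − x_{i+1}·y_i), indices taken mod 6.
Σ = (6) + (21) + (34) + (22) + (31) + (34) = 148
Signed area = Σ/2 = 74 (positive ⇒ counter-clockwise traversal).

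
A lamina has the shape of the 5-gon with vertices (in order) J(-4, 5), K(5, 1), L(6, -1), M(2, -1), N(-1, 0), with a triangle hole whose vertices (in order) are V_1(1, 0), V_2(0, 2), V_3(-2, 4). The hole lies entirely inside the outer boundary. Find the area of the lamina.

24

Outer boundary:
Cross-terms: -29, -11, -4, -1, -5  ⇒  Σ = -50
Area = |Σ|/2 = 25.
Hole:
Apply the surveyor's formula: 2A = Σ (x_i·y_{i+1} − x_{i+1}·y_i), indices taken mod 3.
Σ = (2) + (4) + (-4) = 2
Area = |Σ|/2 = 1.
Net area = 25 − 1 = 24.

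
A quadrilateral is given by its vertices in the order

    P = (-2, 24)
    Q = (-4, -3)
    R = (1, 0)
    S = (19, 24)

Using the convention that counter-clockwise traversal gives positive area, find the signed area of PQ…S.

Σ = (102) + (3) + (24) + (504) = 633
Signed area = Σ/2 = 316.5 (positive ⇒ counter-clockwise traversal).

316.5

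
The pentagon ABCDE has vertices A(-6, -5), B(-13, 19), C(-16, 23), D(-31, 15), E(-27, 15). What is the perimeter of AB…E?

80

|AB| = √((-7)² + (24)²) = √625 = 25
|BC| = √((-3)² + (4)²) = √25 = 5
|CD| = √((-15)² + (-8)²) = √289 = 17
|DE| = √((4)² + (0)²) = √16 = 4
|EA| = √((21)² + (-20)²) = √841 = 29
Perimeter = 25 + 5 + 17 + 4 + 29 = 80.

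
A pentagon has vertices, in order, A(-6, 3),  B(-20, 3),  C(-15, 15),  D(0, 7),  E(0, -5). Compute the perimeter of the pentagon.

66

|AB| = √((-14)² + (0)²) = √196 = 14
|BC| = √((5)² + (12)²) = √169 = 13
|CD| = √((15)² + (-8)²) = √289 = 17
|DE| = √((0)² + (-12)²) = √144 = 12
|EA| = √((-6)² + (8)²) = √100 = 10
Perimeter = 14 + 13 + 17 + 12 + 10 = 66.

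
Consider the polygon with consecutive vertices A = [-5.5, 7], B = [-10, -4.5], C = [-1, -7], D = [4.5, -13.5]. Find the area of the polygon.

81.25

Apply the shoelace (surveyor's) formula: 2A = Σ (x_i·y_{i+1} − x_{i+1}·y_i), indices taken mod 4.
Cross-terms: 94.75, 65.5, 45, -42.75  ⇒  Σ = 162.5
Area = |Σ|/2 = 81.25.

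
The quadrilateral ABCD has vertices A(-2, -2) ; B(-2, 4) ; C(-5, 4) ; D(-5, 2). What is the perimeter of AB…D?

|AB| = √((0)² + (6)²) = √36 = 6
|BC| = √((-3)² + (0)²) = √9 = 3
|CD| = √((0)² + (-2)²) = √4 = 2
|DA| = √((3)² + (-4)²) = √25 = 5
Perimeter = 6 + 3 + 2 + 5 = 16.

16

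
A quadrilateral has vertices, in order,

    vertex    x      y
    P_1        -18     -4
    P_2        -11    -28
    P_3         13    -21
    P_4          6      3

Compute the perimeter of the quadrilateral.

100

|P_1P_2| = √((7)² + (-24)²) = √625 = 25
|P_2P_3| = √((24)² + (7)²) = √625 = 25
|P_3P_4| = √((-7)² + (24)²) = √625 = 25
|P_4P_1| = √((-24)² + (-7)²) = √625 = 25
Perimeter = 25 + 25 + 25 + 25 = 100.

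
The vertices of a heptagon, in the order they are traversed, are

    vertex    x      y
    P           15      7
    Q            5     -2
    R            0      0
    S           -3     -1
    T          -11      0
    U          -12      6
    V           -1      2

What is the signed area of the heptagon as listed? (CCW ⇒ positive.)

-98.5

Σ = (-65) + (0) + (0) + (-11) + (-66) + (-18) + (-37) = -197
Signed area = Σ/2 = -98.5 (negative ⇒ clockwise traversal).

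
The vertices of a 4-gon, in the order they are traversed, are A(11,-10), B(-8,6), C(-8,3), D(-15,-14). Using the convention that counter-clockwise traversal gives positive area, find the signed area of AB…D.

Apply the surveyor's formula: 2A = Σ (x_i·y_{i+1} − x_{i+1}·y_i), indices taken mod 4.
Σ = (-14) + (24) + (157) + (304) = 471
Signed area = Σ/2 = 235.5 (positive ⇒ counter-clockwise traversal).

235.5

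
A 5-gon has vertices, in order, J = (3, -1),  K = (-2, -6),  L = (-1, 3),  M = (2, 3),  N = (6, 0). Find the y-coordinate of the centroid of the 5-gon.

Apply the shoelace (surveyor's) formula. First the cross-terms c_i = x_i·y_{i+1} − x_{i+1}·y_i:
  -20, -12, -9, -18, -6  ⇒  2A = -65, A = -32.5.
Then Σ (y_i + y_{i+1})·c_i = 74, so ȳ = 74 / (6·(-32.5)) = -74/195.

-74/195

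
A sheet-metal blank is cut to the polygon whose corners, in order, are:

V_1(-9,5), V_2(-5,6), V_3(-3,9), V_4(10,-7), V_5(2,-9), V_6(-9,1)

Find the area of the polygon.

158

Apply the surveyor's formula: 2A = Σ (x_i·y_{i+1} − x_{i+1}·y_i), indices taken mod 6.
V_1→V_2: (-9)(6) − (-5)(5) = -29
V_2→V_3: (-5)(9) − (-3)(6) = -27
V_3→V_4: (-3)(-7) − (10)(9) = -69
V_4→V_5: (10)(-9) − (2)(-7) = -76
V_5→V_6: (2)(1) − (-9)(-9) = -79
V_6→V_1: (-9)(5) − (-9)(1) = -36
Σ = -316
Area = |Σ|/2 = 158.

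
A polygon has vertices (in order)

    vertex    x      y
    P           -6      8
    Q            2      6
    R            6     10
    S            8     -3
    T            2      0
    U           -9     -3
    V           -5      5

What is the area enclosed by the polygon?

118

P→Q: (-6)(6) − (2)(8) = -52
Q→R: (2)(10) − (6)(6) = -16
R→S: (6)(-3) − (8)(10) = -98
S→T: (8)(0) − (2)(-3) = 6
T→U: (2)(-3) − (-9)(0) = -6
U→V: (-9)(5) − (-5)(-3) = -60
V→P: (-5)(8) − (-6)(5) = -10
Σ = -236
Area = |Σ|/2 = 118.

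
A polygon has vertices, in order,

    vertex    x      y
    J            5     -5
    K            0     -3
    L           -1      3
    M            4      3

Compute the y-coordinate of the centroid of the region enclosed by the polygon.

Apply the surveyor's formula. First the cross-terms c_i = x_i·y_{i+1} − x_{i+1}·y_i:
  -15, -3, -15, -35  ⇒  2A = -68, A = -34.
Then Σ (y_i + y_{i+1})·c_i = 100, so ȳ = 100 / (6·(-34)) = -25/51.

-25/51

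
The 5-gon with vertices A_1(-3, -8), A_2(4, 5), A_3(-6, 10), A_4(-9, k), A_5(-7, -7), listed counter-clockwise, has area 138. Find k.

The doubled signed area Σ (x_i y_{i+1} − x_{i+1} y_i) is linear in k.
With k=0 it equals 275; the coefficient of k is 1 (from the two edges through A_4).
So 1·k + 275 = 2·138 = 276 ⇒ k = 1.

1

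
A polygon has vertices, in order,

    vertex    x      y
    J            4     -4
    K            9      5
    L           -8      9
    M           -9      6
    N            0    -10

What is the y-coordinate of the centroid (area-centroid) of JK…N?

265/204

Apply the surveyor's formula. First the cross-terms c_i = x_i·y_{i+1} − x_{i+1}·y_i:
  56, 121, 33, 90, 40  ⇒  2A = 340, A = 170.
Then Σ (y_i + y_{i+1})·c_i = 1325, so ȳ = 1325 / (6·170) = 265/204.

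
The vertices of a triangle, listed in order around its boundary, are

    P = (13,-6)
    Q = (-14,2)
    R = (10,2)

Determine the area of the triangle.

Apply the surveyor's formula: 2A = Σ (x_i·y_{i+1} − x_{i+1}·y_i), indices taken mod 3.
Cross-terms: -58, -48, -86  ⇒  Σ = -192
Area = |Σ|/2 = 96.

96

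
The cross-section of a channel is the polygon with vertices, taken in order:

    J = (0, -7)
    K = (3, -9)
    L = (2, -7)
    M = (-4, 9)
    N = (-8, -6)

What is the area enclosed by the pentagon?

Apply the surveyor's formula: 2A = Σ (x_i·y_{i+1} − x_{i+1}·y_i), indices taken mod 5.
J→K: (0)(-9) − (3)(-7) = 21
K→L: (3)(-7) − (2)(-9) = -3
L→M: (2)(9) − (-4)(-7) = -10
M→N: (-4)(-6) − (-8)(9) = 96
N→J: (-8)(-7) − (0)(-6) = 56
Σ = 160
Area = |Σ|/2 = 80.

80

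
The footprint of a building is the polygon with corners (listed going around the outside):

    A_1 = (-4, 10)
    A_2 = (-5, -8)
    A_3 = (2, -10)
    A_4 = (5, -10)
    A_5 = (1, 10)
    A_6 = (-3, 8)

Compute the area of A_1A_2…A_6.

Apply the shoelace (surveyor's) formula: 2A = Σ (x_i·y_{i+1} − x_{i+1}·y_i), indices taken mod 6.
Σ = (82) + (66) + (30) + (60) + (38) + (2) = 278
Area = |Σ|/2 = 139.

139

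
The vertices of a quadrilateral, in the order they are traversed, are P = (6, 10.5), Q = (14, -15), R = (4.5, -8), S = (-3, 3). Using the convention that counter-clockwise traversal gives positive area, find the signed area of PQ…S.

P→Q: (6)(-15) − (14)(10.5) = -237
Q→R: (14)(-8) − (4.5)(-15) = -44.5
R→S: (4.5)(3) − (-3)(-8) = -10.5
S→P: (-3)(10.5) − (6)(3) = -49.5
Σ = -341.5
Signed area = Σ/2 = -170.75 (negative ⇒ clockwise traversal).

-170.75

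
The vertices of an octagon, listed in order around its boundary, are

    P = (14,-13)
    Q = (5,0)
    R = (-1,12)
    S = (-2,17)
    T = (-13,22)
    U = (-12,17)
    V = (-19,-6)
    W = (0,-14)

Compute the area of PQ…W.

604.5

Apply the surveyor's formula: 2A = Σ (x_i·y_{i+1} − x_{i+1}·y_i), indices taken mod 8.
Σ = (65) + (60) + (7) + (177) + (43) + (395) + (266) + (196) = 1209
Area = |Σ|/2 = 604.5.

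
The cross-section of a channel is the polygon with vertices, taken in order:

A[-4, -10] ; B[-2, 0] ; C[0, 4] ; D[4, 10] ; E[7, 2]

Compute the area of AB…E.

Apply the shoelace formula: 2A = Σ (x_i·y_{i+1} − x_{i+1}·y_i), indices taken mod 5.
A→B: (-4)(0) − (-2)(-10) = -20
B→C: (-2)(4) − (0)(0) = -8
C→D: (0)(10) − (4)(4) = -16
D→E: (4)(2) − (7)(10) = -62
E→A: (7)(-10) − (-4)(2) = -62
Σ = -168
Area = |Σ|/2 = 84.

84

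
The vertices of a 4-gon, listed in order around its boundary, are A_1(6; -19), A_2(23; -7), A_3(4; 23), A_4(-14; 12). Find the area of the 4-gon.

A_1→A_2: (6)(-7) − (23)(-19) = 395
A_2→A_3: (23)(23) − (4)(-7) = 557
A_3→A_4: (4)(12) − (-14)(23) = 370
A_4→A_1: (-14)(-19) − (6)(12) = 194
Σ = 1516
Area = |Σ|/2 = 758.

758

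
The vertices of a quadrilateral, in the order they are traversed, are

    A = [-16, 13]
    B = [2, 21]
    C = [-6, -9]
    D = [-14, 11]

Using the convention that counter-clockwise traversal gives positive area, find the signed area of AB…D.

Apply the shoelace (surveyor's) formula: 2A = Σ (x_i·y_{i+1} − x_{i+1}·y_i), indices taken mod 4.
Σ = (-362) + (108) + (-192) + (-6) = -452
Signed area = Σ/2 = -226 (negative ⇒ clockwise traversal).

-226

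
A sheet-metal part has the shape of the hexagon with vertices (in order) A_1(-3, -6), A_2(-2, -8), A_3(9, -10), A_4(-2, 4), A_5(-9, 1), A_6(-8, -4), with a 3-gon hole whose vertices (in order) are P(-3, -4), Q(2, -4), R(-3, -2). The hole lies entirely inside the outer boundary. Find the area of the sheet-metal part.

112

Outer boundary:
Apply the shoelace (surveyor's) formula: 2A = Σ (x_i·y_{i+1} − x_{i+1}·y_i), indices taken mod 6.
Cross-terms: 12, 92, 16, 34, 44, 36  ⇒  Σ = 234
Area = |Σ|/2 = 117.
Hole:
Σ = (20) + (-16) + (6) = 10
Area = |Σ|/2 = 5.
Net area = 117 − 5 = 112.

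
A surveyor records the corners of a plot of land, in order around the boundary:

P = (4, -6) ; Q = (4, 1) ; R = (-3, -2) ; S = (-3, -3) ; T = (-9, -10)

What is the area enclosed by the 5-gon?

P→Q: (4)(1) − (4)(-6) = 28
Q→R: (4)(-2) − (-3)(1) = -5
R→S: (-3)(-3) − (-3)(-2) = 3
S→T: (-3)(-10) − (-9)(-3) = 3
T→P: (-9)(-6) − (4)(-10) = 94
Σ = 123
Area = |Σ|/2 = 61.5.

61.5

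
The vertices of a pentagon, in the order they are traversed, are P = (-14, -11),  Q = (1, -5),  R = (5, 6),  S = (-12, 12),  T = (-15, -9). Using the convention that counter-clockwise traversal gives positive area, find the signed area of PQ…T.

Cross-terms: 81, 31, 132, 288, 39  ⇒  Σ = 571
Signed area = Σ/2 = 285.5 (positive ⇒ counter-clockwise traversal).

285.5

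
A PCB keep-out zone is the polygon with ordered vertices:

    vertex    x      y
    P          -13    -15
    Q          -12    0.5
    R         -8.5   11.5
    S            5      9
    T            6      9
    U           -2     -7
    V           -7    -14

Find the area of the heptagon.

Apply the shoelace formula: 2A = Σ (x_i·y_{i+1} − x_{i+1}·y_i), indices taken mod 7.
Σ = (-186.5) + (-133.75) + (-134) + (-9) + (-24) + (-21) + (-77) = -585.25
Area = |Σ|/2 = 292.625.

292.625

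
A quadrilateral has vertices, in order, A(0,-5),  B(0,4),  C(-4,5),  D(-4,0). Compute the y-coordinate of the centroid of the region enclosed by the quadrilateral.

6/7

Apply the surveyor's formula. First the cross-terms c_i = x_i·y_{i+1} − x_{i+1}·y_i:
  0, 16, 20, 20  ⇒  2A = 56, A = 28.
Then Σ (y_i + y_{i+1})·c_i = 144, so ȳ = 144 / (6·28) = 6/7.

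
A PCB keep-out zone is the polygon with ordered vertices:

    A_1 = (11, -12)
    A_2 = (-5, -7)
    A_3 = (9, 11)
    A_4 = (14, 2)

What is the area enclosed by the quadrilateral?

227.5

A_1→A_2: (11)(-7) − (-5)(-12) = -137
A_2→A_3: (-5)(11) − (9)(-7) = 8
A_3→A_4: (9)(2) − (14)(11) = -136
A_4→A_1: (14)(-12) − (11)(2) = -190
Σ = -455
Area = |Σ|/2 = 227.5.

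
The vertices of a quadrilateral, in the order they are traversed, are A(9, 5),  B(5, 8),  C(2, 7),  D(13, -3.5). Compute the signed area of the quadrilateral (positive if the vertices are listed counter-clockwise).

Cross-terms: 47, 19, -98, 96.5  ⇒  Σ = 64.5
Signed area = Σ/2 = 32.25 (positive ⇒ counter-clockwise traversal).

32.25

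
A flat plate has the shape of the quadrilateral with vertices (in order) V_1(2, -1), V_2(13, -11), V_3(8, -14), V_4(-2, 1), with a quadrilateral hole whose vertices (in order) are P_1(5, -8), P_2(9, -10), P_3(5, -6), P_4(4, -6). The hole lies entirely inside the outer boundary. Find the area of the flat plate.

Outer boundary:
Apply the shoelace formula: 2A = Σ (x_i·y_{i+1} − x_{i+1}·y_i), indices taken mod 4.
Σ = (-9) + (-94) + (-20) + (0) = -123
Area = |Σ|/2 = 61.5.
Hole:
Σ = (22) + (-4) + (-6) + (-2) = 10
Area = |Σ|/2 = 5.
Net area = 61.5 − 5 = 56.5.

56.5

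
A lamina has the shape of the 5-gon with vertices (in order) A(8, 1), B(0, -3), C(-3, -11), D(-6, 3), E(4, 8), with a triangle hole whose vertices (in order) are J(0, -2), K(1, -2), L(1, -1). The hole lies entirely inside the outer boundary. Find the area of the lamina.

113.5

Outer boundary:
Σ = (-24) + (-9) + (-75) + (-60) + (-60) = -228
Area = |Σ|/2 = 114.
Hole:
Apply the shoelace formula: 2A = Σ (x_i·y_{i+1} − x_{i+1}·y_i), indices taken mod 3.
J→K: (0)(-2) − (1)(-2) = 2
K→L: (1)(-1) − (1)(-2) = 1
L→J: (1)(-2) − (0)(-1) = -2
Σ = 1
Area = |Σ|/2 = 0.5.
Net area = 114 − 0.5 = 113.5.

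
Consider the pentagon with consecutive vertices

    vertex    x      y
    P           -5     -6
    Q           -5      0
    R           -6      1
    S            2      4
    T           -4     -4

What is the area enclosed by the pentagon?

24.5

P→Q: (-5)(0) − (-5)(-6) = -30
Q→R: (-5)(1) − (-6)(0) = -5
R→S: (-6)(4) − (2)(1) = -26
S→T: (2)(-4) − (-4)(4) = 8
T→P: (-4)(-6) − (-5)(-4) = 4
Σ = -49
Area = |Σ|/2 = 24.5.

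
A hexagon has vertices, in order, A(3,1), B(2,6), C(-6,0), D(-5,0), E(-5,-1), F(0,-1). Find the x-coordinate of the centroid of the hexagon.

Apply Gauss's area formula. First the cross-terms c_i = x_i·y_{i+1} − x_{i+1}·y_i:
  16, 36, 0, 5, 5, 3  ⇒  2A = 65, A = 32.5.
Then Σ (x_i + x_{i+1})·c_i = -130, so x̄ = -130 / (6·32.5) = -2/3.

-2/3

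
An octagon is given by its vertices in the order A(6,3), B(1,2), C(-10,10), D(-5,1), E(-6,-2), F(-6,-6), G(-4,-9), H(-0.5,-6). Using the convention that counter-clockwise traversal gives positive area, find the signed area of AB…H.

Apply the surveyor's formula: 2A = Σ (x_i·y_{i+1} − x_{i+1}·y_i), indices taken mod 8.
Σ = (9) + (30) + (40) + (16) + (24) + (30) + (19.5) + (34.5) = 203
Signed area = Σ/2 = 101.5 (positive ⇒ counter-clockwise traversal).

101.5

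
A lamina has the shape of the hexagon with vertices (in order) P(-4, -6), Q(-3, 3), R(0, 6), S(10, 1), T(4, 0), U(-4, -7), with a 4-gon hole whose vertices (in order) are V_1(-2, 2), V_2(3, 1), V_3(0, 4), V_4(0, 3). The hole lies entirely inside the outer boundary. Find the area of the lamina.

Outer boundary:
Apply the shoelace formula: 2A = Σ (x_i·y_{i+1} − x_{i+1}·y_i), indices taken mod 6.
Σ = (-30) + (-18) + (-60) + (-4) + (-28) + (-4) = -144
Area = |Σ|/2 = 72.
Hole:
V_1→V_2: (-2)(1) − (3)(2) = -8
V_2→V_3: (3)(4) − (0)(1) = 12
V_3→V_4: (0)(3) − (0)(4) = 0
V_4→V_1: (0)(2) − (-2)(3) = 6
Σ = 10
Area = |Σ|/2 = 5.
Net area = 72 − 5 = 67.

67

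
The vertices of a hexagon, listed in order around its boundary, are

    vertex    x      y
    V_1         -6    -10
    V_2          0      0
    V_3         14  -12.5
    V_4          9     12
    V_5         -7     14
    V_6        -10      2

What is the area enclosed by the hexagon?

364.25

Apply Gauss's area formula: 2A = Σ (x_i·y_{i+1} − x_{i+1}·y_i), indices taken mod 6.
Cross-terms: 0, 0, 280.5, 210, 126, 112  ⇒  Σ = 728.5
Area = |Σ|/2 = 364.25.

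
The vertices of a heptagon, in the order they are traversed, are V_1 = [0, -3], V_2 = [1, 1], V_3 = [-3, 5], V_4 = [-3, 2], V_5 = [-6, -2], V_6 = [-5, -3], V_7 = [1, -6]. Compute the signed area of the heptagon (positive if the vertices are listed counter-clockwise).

38

Apply the surveyor's formula: 2A = Σ (x_i·y_{i+1} − x_{i+1}·y_i), indices taken mod 7.
Cross-terms: 3, 8, 9, 18, 8, 33, -3  ⇒  Σ = 76
Signed area = Σ/2 = 38 (positive ⇒ counter-clockwise traversal).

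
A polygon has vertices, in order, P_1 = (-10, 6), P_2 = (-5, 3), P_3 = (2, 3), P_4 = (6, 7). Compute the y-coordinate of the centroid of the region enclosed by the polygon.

404/81

Apply the shoelace (surveyor's) formula. First the cross-terms c_i = x_i·y_{i+1} − x_{i+1}·y_i:
  0, -21, -4, 106  ⇒  2A = 81, A = 40.5.
Then Σ (y_i + y_{i+1})·c_i = 1212, so ȳ = 1212 / (6·40.5) = 404/81.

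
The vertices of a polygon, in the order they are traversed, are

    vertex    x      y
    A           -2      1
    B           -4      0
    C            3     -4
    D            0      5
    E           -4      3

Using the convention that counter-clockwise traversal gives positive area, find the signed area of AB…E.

Σ = (4) + (16) + (15) + (20) + (2) = 57
Signed area = Σ/2 = 28.5 (positive ⇒ counter-clockwise traversal).

28.5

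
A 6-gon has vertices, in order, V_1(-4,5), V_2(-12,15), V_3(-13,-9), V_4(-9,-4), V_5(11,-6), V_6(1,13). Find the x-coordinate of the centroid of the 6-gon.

-854/289

Apply Gauss's area formula. First the cross-terms c_i = x_i·y_{i+1} − x_{i+1}·y_i:
  0, 303, -29, 98, 149, 57  ⇒  2A = 578, A = 289.
Then Σ (x_i + x_{i+1})·c_i = -5124, so x̄ = -5124 / (6·289) = -854/289.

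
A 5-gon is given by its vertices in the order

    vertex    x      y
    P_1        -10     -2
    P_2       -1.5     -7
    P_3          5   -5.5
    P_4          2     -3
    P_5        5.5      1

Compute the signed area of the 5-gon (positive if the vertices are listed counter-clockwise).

Apply Gauss's area formula: 2A = Σ (x_i·y_{i+1} − x_{i+1}·y_i), indices taken mod 5.
Σ = (67) + (43.25) + (-4) + (18.5) + (-1) = 123.75
Signed area = Σ/2 = 61.875 (positive ⇒ counter-clockwise traversal).

61.875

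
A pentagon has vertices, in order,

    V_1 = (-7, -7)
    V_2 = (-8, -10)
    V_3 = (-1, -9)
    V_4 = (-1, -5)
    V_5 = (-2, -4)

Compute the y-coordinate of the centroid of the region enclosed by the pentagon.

-96/13

Apply Gauss's area formula. First the cross-terms c_i = x_i·y_{i+1} − x_{i+1}·y_i:
  14, 62, -4, -6, -14  ⇒  2A = 52, A = 26.
Then Σ (y_i + y_{i+1})·c_i = -1152, so ȳ = -1152 / (6·26) = -96/13.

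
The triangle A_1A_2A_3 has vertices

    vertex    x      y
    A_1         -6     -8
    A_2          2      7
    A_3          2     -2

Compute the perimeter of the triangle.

36

|A_1A_2| = √((8)² + (15)²) = √289 = 17
|A_2A_3| = √((0)² + (-9)²) = √81 = 9
|A_3A_1| = √((-8)² + (-6)²) = √100 = 10
Perimeter = 17 + 9 + 10 = 36.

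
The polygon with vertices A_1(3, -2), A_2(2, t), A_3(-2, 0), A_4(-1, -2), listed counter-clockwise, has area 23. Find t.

The doubled signed area Σ (x_i y_{i+1} − x_{i+1} y_i) is linear in t.
With t=0 it equals 16; the coefficient of t is 5 (from the two edges through A_2).
So 5·t + 16 = 2·23 = 46 ⇒ t = 6.

6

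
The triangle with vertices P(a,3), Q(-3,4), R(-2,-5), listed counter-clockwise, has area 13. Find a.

Write out the shoelace sum; only the two edges meeting at P involve a:
2·Area = [((-2)·3 − a·(-5)) + (a·4 − (-3)·3)] + 23
       = 9·a + 26 = 26
⇒ a = 0.

0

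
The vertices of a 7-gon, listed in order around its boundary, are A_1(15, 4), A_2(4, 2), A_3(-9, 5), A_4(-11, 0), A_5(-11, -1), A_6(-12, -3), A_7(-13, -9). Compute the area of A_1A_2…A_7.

145.5

Cross-terms: 14, 38, 55, 11, 21, 69, 83  ⇒  Σ = 291
Area = |Σ|/2 = 145.5.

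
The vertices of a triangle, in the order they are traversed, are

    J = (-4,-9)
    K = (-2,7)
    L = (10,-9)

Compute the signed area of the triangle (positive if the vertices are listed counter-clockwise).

Σ = (-46) + (-52) + (-126) = -224
Signed area = Σ/2 = -112 (negative ⇒ clockwise traversal).

-112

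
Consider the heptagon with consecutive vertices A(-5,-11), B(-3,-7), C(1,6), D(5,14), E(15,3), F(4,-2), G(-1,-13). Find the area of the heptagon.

185

Apply Gauss's area formula: 2A = Σ (x_i·y_{i+1} − x_{i+1}·y_i), indices taken mod 7.
Σ = (2) + (-11) + (-16) + (-195) + (-42) + (-54) + (-54) = -370
Area = |Σ|/2 = 185.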